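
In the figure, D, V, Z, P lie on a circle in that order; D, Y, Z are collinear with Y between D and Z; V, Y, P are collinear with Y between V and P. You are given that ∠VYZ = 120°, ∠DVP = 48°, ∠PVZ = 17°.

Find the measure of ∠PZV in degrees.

∠PZV = 91°

1. ∠DYP = 120°  [vertical angles at Y]
2. ∠DZP = 48°  [same arc DP]
3. ∠PYZ = 60°  [linear pair at Y on DZ]
4. ∠VPZ = 72°  [△ZYP]
5. ∠PZV = 91°  [△VZP]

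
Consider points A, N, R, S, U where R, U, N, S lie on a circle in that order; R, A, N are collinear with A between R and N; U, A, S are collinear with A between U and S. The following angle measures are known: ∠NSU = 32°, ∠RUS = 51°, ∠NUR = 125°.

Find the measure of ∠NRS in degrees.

1. ∠RNS = 51°  [same arc RS]
2. ∠NSR = 55°  [cyclic RUNS, opposite ∠U+∠S]
3. ∠NRS = 74°  [△RNS]

∠NRS = 74°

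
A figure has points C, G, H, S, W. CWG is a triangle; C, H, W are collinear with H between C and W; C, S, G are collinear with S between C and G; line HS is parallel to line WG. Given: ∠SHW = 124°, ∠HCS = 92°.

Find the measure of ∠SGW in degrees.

1. ∠CHS = 56°  [linear pair at H on CW]
2. ∠CSH = 32°  [△CHS]
3. ∠GSH = 148°  [linear pair at S on CG]
4. ∠SGW = 32°  [HS∥WG, co-interior at G–S]

∠SGW = 32°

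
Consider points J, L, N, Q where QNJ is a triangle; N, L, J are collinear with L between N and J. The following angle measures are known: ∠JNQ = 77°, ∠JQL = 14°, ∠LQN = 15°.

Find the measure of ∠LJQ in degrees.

1. ∠LNQ = 77°  [L on ray NJ]
2. ∠NLQ = 88°  [△QNL]
3. ∠JLQ = 92°  [linear pair at L on NJ]
4. ∠LJQ = 74°  [△QLJ]

∠LJQ = 74°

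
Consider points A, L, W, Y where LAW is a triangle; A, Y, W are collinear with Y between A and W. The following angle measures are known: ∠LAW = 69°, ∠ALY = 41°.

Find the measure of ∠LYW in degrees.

1. ∠LAY = 69°  [Y on ray AW]
2. ∠AYL = 70°  [△LAY]
3. ∠LYW = 110°  [linear pair at Y on AW]

∠LYW = 110°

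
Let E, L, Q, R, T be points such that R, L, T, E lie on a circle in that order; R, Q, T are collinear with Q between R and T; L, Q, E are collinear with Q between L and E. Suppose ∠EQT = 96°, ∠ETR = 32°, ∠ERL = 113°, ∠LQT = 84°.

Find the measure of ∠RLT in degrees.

1. ∠LQR = 96°  [vertical angles at Q]
2. ∠ELR = 32°  [same arc RE]
3. ∠LER = 35°  [△RLE]
4. ∠LRT = 52°  [△RQL]
5. ∠LTR = 35°  [same arc RL]
6. ∠RLT = 93°  [△RLT]

∠RLT = 93°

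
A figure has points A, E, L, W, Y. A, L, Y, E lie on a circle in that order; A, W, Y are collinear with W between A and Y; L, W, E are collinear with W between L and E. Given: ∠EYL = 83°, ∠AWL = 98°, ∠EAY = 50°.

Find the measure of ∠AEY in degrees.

1. ∠EWY = 98°  [vertical angles at W]
2. ∠ELY = 50°  [same arc YE]
3. ∠LEY = 47°  [△LYE]
4. ∠AYE = 35°  [△YWE]
5. ∠AEY = 95°  [△AYE]

∠AEY = 95°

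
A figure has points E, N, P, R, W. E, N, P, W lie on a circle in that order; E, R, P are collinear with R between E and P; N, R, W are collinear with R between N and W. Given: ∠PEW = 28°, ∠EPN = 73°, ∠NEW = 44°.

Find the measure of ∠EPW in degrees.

1. ∠EWN = 73°  [same arc EN]
2. ∠ENW = 63°  [△ENW]
3. ∠EPW = 63°  [same arc EW]

∠EPW = 63°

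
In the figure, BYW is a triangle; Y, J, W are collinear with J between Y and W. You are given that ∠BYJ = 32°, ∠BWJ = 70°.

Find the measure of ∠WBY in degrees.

∠WBY = 78°

1. ∠BYW = 32°  [J on ray YW]
2. ∠BWY = 70°  [J on ray WY]
3. ∠WBY = 78°  [△BYW]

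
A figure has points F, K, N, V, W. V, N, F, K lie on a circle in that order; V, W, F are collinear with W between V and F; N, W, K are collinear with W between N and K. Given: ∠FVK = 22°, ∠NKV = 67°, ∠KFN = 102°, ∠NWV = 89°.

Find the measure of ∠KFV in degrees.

1. ∠FNK = 22°  [same arc FK]
2. ∠FKN = 56°  [△NFK]
3. ∠FWK = 89°  [vertical angles at W]
4. ∠KFV = 35°  [△FWK]

∠KFV = 35°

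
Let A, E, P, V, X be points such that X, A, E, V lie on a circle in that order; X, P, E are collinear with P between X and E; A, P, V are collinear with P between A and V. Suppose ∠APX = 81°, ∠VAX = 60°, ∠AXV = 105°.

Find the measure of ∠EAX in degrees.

∠EAX = 126°

1. ∠AXE = 39°  [△XPA]
2. ∠AVX = 15°  [△XAV]
3. ∠AEX = 15°  [same arc XA]
4. ∠EAX = 126°  [△XAE]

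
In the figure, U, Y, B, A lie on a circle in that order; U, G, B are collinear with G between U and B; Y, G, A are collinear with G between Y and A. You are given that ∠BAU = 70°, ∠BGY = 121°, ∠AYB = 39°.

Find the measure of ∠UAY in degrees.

1. ∠AGU = 121°  [vertical angles at G]
2. ∠AUB = 39°  [same arc BA]
3. ∠UAY = 20°  [△UGA]

∠UAY = 20°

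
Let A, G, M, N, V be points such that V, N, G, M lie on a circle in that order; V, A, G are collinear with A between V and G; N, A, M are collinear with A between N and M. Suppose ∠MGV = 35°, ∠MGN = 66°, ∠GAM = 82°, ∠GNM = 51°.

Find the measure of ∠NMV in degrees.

∠NMV = 31°

1. ∠MNV = 35°  [same arc VM]
2. ∠MVN = 114°  [cyclic VNGM, opposite ∠V+∠G]
3. ∠NMV = 31°  [△VNM]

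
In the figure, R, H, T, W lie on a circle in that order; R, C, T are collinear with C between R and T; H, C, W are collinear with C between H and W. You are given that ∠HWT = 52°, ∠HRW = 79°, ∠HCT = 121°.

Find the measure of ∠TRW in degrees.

1. ∠HTW = 101°  [cyclic RHTW, opposite ∠R+∠T]
2. ∠THW = 27°  [△HTW]
3. ∠TRW = 27°  [same arc TW]

∠TRW = 27°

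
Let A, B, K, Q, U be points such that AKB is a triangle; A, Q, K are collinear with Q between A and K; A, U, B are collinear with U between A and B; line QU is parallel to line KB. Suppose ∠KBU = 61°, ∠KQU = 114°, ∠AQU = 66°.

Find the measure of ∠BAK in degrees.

∠BAK = 53°

1. ∠ABK = 61°  [U on ray BA]
2. ∠AKB = 66°  [QU∥KB, corresponding at Q]
3. ∠BAK = 53°  [△AKB]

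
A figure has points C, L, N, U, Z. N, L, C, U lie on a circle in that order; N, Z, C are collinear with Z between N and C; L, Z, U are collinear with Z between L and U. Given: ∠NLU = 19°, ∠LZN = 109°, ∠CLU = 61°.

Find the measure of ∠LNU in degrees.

1. ∠CZU = 109°  [vertical angles at Z]
2. ∠CNU = 61°  [same arc CU]
3. ∠NZU = 71°  [linear pair at Z on NC]
4. ∠LUN = 48°  [△NZU]
5. ∠LNU = 113°  [△NLU]

∠LNU = 113°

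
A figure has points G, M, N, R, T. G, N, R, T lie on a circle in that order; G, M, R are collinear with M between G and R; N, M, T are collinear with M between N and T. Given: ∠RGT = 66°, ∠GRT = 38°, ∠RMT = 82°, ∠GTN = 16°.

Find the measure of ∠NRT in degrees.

1. ∠RNT = 66°  [same arc RT]
2. ∠NTR = 60°  [△RMT]
3. ∠NRT = 54°  [△NRT]

∠NRT = 54°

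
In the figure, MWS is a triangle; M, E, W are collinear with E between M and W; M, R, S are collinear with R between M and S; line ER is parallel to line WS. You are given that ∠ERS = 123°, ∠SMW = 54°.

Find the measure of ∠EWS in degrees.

∠EWS = 69°

1. ∠ERM = 57°  [linear pair at R on MS]
2. ∠EMR = 54°  [E on MW, R on MS]
3. ∠MER = 69°  [△MER]
4. ∠REW = 111°  [linear pair at E on MW]
5. ∠EWS = 69°  [ER∥WS, co-interior at W–E]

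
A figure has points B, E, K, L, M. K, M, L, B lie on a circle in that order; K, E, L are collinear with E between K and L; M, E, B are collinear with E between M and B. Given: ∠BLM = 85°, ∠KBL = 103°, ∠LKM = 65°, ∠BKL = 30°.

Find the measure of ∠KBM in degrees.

1. ∠KML = 77°  [cyclic KMLB, opposite ∠M+∠B]
2. ∠KLM = 38°  [△KML]
3. ∠KBM = 38°  [same arc KM]

∠KBM = 38°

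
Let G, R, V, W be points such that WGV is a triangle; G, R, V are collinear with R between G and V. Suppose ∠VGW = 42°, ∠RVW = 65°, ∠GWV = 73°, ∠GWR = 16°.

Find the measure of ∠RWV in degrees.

∠RWV = 57°

1. ∠RGW = 42°  [R on ray GV]
2. ∠GRW = 122°  [△WGR]
3. ∠VRW = 58°  [linear pair at R on GV]
4. ∠RWV = 57°  [△WRV]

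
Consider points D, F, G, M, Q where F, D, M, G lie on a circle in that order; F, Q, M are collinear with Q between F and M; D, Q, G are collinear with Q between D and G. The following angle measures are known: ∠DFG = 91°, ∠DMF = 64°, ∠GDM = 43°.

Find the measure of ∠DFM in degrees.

∠DFM = 48°

1. ∠DMG = 89°  [cyclic FDMG, opposite ∠F+∠M]
2. ∠DGM = 48°  [△DMG]
3. ∠DFM = 48°  [same arc DM]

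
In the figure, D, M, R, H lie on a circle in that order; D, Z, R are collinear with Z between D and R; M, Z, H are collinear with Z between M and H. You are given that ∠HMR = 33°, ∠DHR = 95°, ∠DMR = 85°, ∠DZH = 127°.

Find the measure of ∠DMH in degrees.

∠DMH = 52°

1. ∠HDR = 33°  [same arc RH]
2. ∠DRH = 52°  [△DRH]
3. ∠DMH = 52°  [same arc DH]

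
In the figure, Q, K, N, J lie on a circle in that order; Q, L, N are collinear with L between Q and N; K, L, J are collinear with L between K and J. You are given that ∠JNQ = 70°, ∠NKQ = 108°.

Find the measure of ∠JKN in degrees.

∠JKN = 38°

1. ∠NJQ = 72°  [cyclic QKNJ, opposite ∠K+∠J]
2. ∠JQN = 38°  [△QNJ]
3. ∠JKN = 38°  [same arc NJ]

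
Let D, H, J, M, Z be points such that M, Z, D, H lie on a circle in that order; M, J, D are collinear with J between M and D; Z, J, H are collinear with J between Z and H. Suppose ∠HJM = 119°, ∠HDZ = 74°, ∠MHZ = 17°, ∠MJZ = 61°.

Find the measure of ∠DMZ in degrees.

∠DMZ = 62°

1. ∠HMZ = 106°  [cyclic MZDH, opposite ∠M+∠D]
2. ∠HZM = 57°  [△MZH]
3. ∠DMZ = 62°  [△MJZ]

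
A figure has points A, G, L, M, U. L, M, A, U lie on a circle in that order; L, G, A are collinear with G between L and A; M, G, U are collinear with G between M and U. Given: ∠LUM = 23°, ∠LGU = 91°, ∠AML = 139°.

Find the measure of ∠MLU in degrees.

1. ∠LAM = 23°  [same arc LM]
2. ∠AGM = 91°  [vertical angles at G]
3. ∠ALM = 18°  [△LMA]
4. ∠LGM = 89°  [linear pair at G on LA]
5. ∠LMU = 73°  [△LGM]
6. ∠MLU = 84°  [△LMU]

∠MLU = 84°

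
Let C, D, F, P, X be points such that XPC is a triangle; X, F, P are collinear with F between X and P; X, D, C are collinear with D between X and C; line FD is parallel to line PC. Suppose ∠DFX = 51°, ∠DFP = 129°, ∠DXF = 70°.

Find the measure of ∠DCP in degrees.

1. ∠FDX = 59°  [△XFD]
2. ∠CDF = 121°  [linear pair at D on XC]
3. ∠DCP = 59°  [FD∥PC, co-interior at C–D]

∠DCP = 59°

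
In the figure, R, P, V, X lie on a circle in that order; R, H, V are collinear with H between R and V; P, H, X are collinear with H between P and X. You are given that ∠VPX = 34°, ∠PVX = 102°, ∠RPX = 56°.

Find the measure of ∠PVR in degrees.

∠PVR = 46°

1. ∠PRX = 78°  [cyclic RPVX, opposite ∠R+∠V]
2. ∠PXR = 46°  [△RPX]
3. ∠PVR = 46°  [same arc RP]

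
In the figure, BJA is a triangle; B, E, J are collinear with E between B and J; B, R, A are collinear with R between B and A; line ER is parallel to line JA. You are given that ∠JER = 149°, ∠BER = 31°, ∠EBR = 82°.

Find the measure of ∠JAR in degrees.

1. ∠BRE = 67°  [△BER]
2. ∠ARE = 113°  [linear pair at R on BA]
3. ∠JAR = 67°  [ER∥JA, co-interior at A–R]

∠JAR = 67°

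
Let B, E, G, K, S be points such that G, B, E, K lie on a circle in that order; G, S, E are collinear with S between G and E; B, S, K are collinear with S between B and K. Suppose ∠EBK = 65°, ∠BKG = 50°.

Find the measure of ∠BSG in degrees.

∠BSG = 115°

1. ∠BEG = 50°  [same arc GB]
2. ∠BSE = 65°  [△BSE]
3. ∠BSG = 115°  [linear pair at S on GE]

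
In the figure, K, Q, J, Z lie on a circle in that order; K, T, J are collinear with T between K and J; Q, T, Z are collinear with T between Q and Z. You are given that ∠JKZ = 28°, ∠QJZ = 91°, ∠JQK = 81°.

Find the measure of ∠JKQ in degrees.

∠JKQ = 61°

1. ∠JQZ = 28°  [same arc JZ]
2. ∠JZQ = 61°  [△QJZ]
3. ∠JKQ = 61°  [same arc QJ]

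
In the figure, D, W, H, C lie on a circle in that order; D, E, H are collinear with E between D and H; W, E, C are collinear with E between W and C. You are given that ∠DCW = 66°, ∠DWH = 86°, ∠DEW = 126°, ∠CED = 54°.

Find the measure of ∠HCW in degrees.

1. ∠DHW = 66°  [same arc DW]
2. ∠HDW = 28°  [△DWH]
3. ∠HCW = 28°  [same arc WH]

∠HCW = 28°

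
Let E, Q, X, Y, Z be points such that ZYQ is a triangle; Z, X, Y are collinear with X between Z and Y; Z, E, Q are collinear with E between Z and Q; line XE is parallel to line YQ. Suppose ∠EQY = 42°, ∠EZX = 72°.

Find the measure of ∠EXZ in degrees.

∠EXZ = 66°

1. ∠YQZ = 42°  [E on ray QZ]
2. ∠QZY = 72°  [X on ZY, E on ZQ]
3. ∠QYZ = 66°  [△ZYQ]
4. ∠EXZ = 66°  [XE∥YQ, corresponding at X]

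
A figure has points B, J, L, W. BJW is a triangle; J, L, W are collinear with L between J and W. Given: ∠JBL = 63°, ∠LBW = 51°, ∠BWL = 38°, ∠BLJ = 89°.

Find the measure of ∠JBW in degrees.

1. ∠BJL = 28°  [△BJL]
2. ∠BWJ = 38°  [L on ray WJ]
3. ∠BJW = 28°  [L on ray JW]
4. ∠JBW = 114°  [△BJW]

∠JBW = 114°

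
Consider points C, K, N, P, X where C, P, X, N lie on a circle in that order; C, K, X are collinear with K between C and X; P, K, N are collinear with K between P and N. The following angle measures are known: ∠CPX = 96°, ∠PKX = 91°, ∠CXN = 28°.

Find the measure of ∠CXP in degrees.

∠CXP = 21°

1. ∠CNX = 84°  [cyclic CPXN, opposite ∠P+∠N]
2. ∠CKN = 91°  [vertical angles at K]
3. ∠NCX = 68°  [△CXN]
4. ∠CNP = 21°  [△CKN]
5. ∠CXP = 21°  [same arc CP]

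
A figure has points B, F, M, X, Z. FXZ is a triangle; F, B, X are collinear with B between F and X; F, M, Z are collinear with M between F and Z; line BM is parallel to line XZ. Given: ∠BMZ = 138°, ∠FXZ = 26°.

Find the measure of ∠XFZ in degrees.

∠XFZ = 112°

1. ∠BMF = 42°  [linear pair at M on FZ]
2. ∠FBM = 26°  [BM∥XZ, corresponding at B]
3. ∠BFM = 112°  [△FBM]
4. ∠XFZ = 112°  [B on FX, M on FZ]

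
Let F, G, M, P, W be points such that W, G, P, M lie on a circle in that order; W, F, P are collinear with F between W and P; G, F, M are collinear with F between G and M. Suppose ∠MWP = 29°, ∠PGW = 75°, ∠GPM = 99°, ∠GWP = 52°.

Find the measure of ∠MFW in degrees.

∠MFW = 98°

1. ∠MGP = 29°  [same arc PM]
2. ∠GPW = 53°  [△WGP]
3. ∠GFP = 98°  [△GFP]
4. ∠MFW = 98°  [vertical angles at F]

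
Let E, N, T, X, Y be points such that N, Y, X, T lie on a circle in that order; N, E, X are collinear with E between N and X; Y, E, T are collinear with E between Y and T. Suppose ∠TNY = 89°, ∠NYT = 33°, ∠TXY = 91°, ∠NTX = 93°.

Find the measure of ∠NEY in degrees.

1. ∠NTY = 58°  [△NYT]
2. ∠NYX = 87°  [cyclic NYXT, opposite ∠Y+∠T]
3. ∠NXY = 58°  [same arc NY]
4. ∠XNY = 35°  [△NYX]
5. ∠NEY = 112°  [△NEY]

∠NEY = 112°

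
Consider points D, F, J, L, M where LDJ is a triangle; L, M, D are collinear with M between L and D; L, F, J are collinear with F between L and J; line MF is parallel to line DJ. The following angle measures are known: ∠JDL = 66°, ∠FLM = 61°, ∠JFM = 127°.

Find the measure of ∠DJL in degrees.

1. ∠FML = 66°  [MF∥DJ, corresponding at M]
2. ∠LFM = 53°  [△LMF]
3. ∠DJL = 53°  [MF∥DJ, corresponding at F]

∠DJL = 53°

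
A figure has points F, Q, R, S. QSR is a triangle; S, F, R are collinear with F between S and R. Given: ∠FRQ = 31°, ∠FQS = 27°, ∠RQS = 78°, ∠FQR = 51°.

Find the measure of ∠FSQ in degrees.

1. ∠QRS = 31°  [F on ray RS]
2. ∠QSR = 71°  [△QSR]
3. ∠FSQ = 71°  [F on ray SR]

∠FSQ = 71°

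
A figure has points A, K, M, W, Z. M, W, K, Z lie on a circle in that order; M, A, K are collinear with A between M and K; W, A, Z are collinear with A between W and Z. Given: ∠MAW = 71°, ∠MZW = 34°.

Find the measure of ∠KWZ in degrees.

1. ∠KAW = 109°  [linear pair at A on MK]
2. ∠MKW = 34°  [same arc MW]
3. ∠KWZ = 37°  [△WAK]

∠KWZ = 37°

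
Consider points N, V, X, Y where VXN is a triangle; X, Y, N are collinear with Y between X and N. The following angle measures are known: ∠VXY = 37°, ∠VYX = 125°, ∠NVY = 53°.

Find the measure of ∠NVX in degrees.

∠NVX = 71°

1. ∠NXV = 37°  [Y on ray XN]
2. ∠NYV = 55°  [linear pair at Y on XN]
3. ∠VNY = 72°  [△VYN]
4. ∠VNX = 72°  [Y on ray NX]
5. ∠NVX = 71°  [△VXN]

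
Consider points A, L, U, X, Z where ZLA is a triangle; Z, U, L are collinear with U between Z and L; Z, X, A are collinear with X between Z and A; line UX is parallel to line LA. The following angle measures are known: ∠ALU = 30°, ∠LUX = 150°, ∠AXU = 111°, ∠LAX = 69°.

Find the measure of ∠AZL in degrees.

∠AZL = 81°

1. ∠ALZ = 30°  [U on ray LZ]
2. ∠LAZ = 69°  [X on ray AZ]
3. ∠AZL = 81°  [△ZLA]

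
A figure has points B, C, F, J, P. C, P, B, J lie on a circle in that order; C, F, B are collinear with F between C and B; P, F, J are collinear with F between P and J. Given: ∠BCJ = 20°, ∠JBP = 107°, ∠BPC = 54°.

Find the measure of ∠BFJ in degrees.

1. ∠BPJ = 20°  [same arc BJ]
2. ∠BJP = 53°  [△PBJ]
3. ∠BJC = 126°  [cyclic CPBJ, opposite ∠P+∠J]
4. ∠CBJ = 34°  [△CBJ]
5. ∠BFJ = 93°  [△BFJ]

∠BFJ = 93°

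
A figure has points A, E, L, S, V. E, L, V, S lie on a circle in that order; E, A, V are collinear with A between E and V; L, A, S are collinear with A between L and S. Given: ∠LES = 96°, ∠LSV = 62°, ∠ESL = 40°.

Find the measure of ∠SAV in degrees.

1. ∠ELS = 44°  [△ELS]
2. ∠EVS = 44°  [same arc ES]
3. ∠SAV = 74°  [△VAS]

∠SAV = 74°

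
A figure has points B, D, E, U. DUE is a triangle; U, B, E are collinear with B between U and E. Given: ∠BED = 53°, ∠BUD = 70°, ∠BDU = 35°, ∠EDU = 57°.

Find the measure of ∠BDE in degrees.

1. ∠DBU = 75°  [△DUB]
2. ∠DBE = 105°  [linear pair at B on UE]
3. ∠BDE = 22°  [△DBE]

∠BDE = 22°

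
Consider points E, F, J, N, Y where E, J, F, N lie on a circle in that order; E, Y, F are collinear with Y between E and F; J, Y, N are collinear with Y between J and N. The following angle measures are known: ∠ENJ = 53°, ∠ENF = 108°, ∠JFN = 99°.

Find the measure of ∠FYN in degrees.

1. ∠EFJ = 53°  [same arc EJ]
2. ∠EJF = 72°  [cyclic EJFN, opposite ∠J+∠N]
3. ∠JEN = 81°  [cyclic EJFN, opposite ∠E+∠F]
4. ∠FEJ = 55°  [△EJF]
5. ∠EJN = 46°  [△EJN]
6. ∠FNJ = 55°  [same arc JF]
7. ∠EFN = 46°  [same arc EN]
8. ∠FYN = 79°  [△FYN]

∠FYN = 79°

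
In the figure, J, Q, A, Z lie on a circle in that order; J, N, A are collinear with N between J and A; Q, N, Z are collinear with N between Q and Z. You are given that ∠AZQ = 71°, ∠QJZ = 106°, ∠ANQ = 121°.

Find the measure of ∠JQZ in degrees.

∠JQZ = 50°

1. ∠AJQ = 71°  [same arc QA]
2. ∠JNQ = 59°  [linear pair at N on JA]
3. ∠JQZ = 50°  [△JNQ]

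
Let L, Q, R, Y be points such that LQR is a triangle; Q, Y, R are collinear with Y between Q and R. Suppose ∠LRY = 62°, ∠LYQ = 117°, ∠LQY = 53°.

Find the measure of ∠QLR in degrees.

∠QLR = 65°

1. ∠LRQ = 62°  [Y on ray RQ]
2. ∠LQR = 53°  [Y on ray QR]
3. ∠QLR = 65°  [△LQR]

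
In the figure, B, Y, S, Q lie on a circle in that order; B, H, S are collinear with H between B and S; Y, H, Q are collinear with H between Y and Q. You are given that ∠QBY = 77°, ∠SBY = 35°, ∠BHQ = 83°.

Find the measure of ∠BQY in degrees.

1. ∠QSY = 103°  [cyclic BYSQ, opposite ∠B+∠S]
2. ∠SQY = 35°  [same arc YS]
3. ∠SHY = 83°  [vertical angles at H]
4. ∠QYS = 42°  [△YSQ]
5. ∠BSY = 55°  [△YHS]
6. ∠BQY = 55°  [same arc BY]

∠BQY = 55°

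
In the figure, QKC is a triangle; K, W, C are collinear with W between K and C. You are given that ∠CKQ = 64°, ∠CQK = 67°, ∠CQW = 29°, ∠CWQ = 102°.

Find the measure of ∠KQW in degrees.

1. ∠QKW = 64°  [W on ray KC]
2. ∠KWQ = 78°  [linear pair at W on KC]
3. ∠KQW = 38°  [△QKW]

∠KQW = 38°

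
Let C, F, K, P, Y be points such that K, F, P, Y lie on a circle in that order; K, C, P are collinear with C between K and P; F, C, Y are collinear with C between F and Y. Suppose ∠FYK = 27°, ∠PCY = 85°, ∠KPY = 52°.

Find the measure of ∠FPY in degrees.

∠FPY = 79°

1. ∠KFY = 52°  [same arc KY]
2. ∠FKY = 101°  [△KFY]
3. ∠FPY = 79°  [cyclic KFPY, opposite ∠K+∠P]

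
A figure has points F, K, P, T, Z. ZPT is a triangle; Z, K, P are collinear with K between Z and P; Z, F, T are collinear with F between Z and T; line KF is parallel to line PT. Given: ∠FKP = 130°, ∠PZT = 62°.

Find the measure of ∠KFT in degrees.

1. ∠FKZ = 50°  [linear pair at K on ZP]
2. ∠FZK = 62°  [K on ZP, F on ZT]
3. ∠KFZ = 68°  [△ZKF]
4. ∠KFT = 112°  [linear pair at F on ZT]

∠KFT = 112°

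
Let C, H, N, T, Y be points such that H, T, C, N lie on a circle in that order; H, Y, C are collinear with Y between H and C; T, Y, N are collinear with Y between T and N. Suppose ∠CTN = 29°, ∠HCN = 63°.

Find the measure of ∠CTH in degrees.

1. ∠CHN = 29°  [same arc CN]
2. ∠CNH = 88°  [△HCN]
3. ∠CTH = 92°  [cyclic HTCN, opposite ∠T+∠N]

∠CTH = 92°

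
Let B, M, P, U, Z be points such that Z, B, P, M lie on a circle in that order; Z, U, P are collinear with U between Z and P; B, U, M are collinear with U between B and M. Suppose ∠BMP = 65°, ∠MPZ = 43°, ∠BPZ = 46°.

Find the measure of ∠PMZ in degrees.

∠PMZ = 111°

1. ∠BZP = 65°  [same arc BP]
2. ∠PBZ = 69°  [△ZBP]
3. ∠PMZ = 111°  [cyclic ZBPM, opposite ∠B+∠M]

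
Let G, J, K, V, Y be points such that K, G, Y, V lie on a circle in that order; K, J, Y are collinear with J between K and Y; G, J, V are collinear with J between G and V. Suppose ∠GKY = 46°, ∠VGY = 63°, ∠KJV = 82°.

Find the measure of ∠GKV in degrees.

∠GKV = 109°

1. ∠GVY = 46°  [same arc GY]
2. ∠GYV = 71°  [△GYV]
3. ∠GKV = 109°  [cyclic KGYV, opposite ∠K+∠Y]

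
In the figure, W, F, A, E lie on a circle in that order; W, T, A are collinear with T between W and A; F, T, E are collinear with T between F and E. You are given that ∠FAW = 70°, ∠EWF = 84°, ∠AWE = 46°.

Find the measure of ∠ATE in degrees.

∠ATE = 116°

1. ∠FEW = 70°  [same arc WF]
2. ∠ETW = 64°  [△WTE]
3. ∠ATE = 116°  [linear pair at T on WA]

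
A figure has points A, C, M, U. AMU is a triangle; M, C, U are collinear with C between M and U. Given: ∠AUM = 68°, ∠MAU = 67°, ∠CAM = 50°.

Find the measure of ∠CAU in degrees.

∠CAU = 17°

1. ∠AMU = 45°  [△AMU]
2. ∠AUC = 68°  [C on ray UM]
3. ∠AMC = 45°  [C on ray MU]
4. ∠ACM = 85°  [△AMC]
5. ∠ACU = 95°  [linear pair at C on MU]
6. ∠CAU = 17°  [△ACU]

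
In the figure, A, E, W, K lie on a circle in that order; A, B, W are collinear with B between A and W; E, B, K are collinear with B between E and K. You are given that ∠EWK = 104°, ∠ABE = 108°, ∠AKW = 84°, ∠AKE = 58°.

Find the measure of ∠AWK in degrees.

∠AWK = 46°

1. ∠EAK = 76°  [cyclic AEWK, opposite ∠A+∠W]
2. ∠AEK = 46°  [△AEK]
3. ∠AWK = 46°  [same arc AK]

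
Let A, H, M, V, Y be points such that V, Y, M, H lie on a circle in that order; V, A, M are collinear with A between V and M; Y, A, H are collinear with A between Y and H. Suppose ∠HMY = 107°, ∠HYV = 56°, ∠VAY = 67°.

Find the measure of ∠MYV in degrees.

1. ∠HVY = 73°  [cyclic VYMH, opposite ∠V+∠M]
2. ∠VHY = 51°  [△VYH]
3. ∠MVY = 57°  [△VAY]
4. ∠VMY = 51°  [same arc VY]
5. ∠MYV = 72°  [△VYM]

∠MYV = 72°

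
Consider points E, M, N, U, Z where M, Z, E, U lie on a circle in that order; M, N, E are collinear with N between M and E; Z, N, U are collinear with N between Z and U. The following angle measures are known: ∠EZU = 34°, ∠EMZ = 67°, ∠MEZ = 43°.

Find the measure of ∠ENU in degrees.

∠ENU = 77°

1. ∠EMU = 34°  [same arc EU]
2. ∠MUZ = 43°  [same arc MZ]
3. ∠MNU = 103°  [△MNU]
4. ∠ENU = 77°  [linear pair at N on ME]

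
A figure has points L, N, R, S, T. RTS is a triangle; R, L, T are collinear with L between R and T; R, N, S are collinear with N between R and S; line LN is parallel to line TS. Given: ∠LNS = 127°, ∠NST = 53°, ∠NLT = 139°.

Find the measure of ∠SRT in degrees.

1. ∠LNR = 53°  [linear pair at N on RS]
2. ∠NLR = 41°  [linear pair at L on RT]
3. ∠LRN = 86°  [△RLN]
4. ∠SRT = 86°  [L on RT, N on RS]

∠SRT = 86°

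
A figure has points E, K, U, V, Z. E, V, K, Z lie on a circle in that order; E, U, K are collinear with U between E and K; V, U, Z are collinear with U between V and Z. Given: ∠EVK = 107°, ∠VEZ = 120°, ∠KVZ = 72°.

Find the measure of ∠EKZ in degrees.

∠EKZ = 35°

1. ∠EZK = 73°  [cyclic EVKZ, opposite ∠V+∠Z]
2. ∠KEZ = 72°  [same arc KZ]
3. ∠EKZ = 35°  [△EKZ]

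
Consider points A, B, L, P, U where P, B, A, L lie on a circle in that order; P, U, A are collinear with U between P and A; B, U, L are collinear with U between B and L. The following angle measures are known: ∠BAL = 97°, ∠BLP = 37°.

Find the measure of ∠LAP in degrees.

1. ∠BPL = 83°  [cyclic PBAL, opposite ∠P+∠A]
2. ∠LBP = 60°  [△PBL]
3. ∠LAP = 60°  [same arc PL]

∠LAP = 60°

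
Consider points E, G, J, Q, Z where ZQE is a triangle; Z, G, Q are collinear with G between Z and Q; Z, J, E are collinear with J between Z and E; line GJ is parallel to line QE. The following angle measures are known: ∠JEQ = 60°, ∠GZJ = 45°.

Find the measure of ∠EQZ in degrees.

1. ∠QEZ = 60°  [J on ray EZ]
2. ∠EZQ = 45°  [G on ZQ, J on ZE]
3. ∠EQZ = 75°  [△ZQE]

∠EQZ = 75°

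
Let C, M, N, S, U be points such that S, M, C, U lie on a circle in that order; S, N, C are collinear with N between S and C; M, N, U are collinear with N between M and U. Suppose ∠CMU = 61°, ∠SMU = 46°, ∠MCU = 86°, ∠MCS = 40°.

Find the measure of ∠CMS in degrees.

∠CMS = 107°

1. ∠CSU = 61°  [same arc CU]
2. ∠SCU = 46°  [same arc SU]
3. ∠CUS = 73°  [△SCU]
4. ∠CMS = 107°  [cyclic SMCU, opposite ∠M+∠U]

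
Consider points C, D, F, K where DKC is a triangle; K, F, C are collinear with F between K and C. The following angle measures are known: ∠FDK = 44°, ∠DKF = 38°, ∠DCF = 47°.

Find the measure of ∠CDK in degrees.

∠CDK = 95°

1. ∠CKD = 38°  [F on ray KC]
2. ∠DCK = 47°  [F on ray CK]
3. ∠CDK = 95°  [△DKC]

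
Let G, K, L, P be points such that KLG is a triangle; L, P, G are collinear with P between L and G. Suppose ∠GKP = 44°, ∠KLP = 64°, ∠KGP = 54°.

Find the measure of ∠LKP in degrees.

1. ∠GPK = 82°  [△KPG]
2. ∠KPL = 98°  [linear pair at P on LG]
3. ∠LKP = 18°  [△KLP]

∠LKP = 18°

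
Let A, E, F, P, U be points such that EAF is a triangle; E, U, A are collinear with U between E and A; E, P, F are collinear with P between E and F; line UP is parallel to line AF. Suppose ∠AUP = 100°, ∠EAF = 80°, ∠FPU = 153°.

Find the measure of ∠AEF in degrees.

∠AEF = 73°

1. ∠EUP = 80°  [linear pair at U on EA]
2. ∠EPU = 27°  [linear pair at P on EF]
3. ∠PEU = 73°  [△EUP]
4. ∠AEF = 73°  [U on EA, P on EF]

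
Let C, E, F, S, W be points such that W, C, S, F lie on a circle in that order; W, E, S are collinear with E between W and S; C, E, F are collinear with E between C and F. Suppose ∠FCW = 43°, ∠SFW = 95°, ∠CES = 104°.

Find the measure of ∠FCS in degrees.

1. ∠FSW = 43°  [same arc WF]
2. ∠FWS = 42°  [△WSF]
3. ∠FCS = 42°  [same arc SF]

∠FCS = 42°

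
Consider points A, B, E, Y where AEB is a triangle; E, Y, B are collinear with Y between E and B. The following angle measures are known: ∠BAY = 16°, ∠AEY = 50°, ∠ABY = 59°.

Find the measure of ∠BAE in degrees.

∠BAE = 71°

1. ∠AEB = 50°  [Y on ray EB]
2. ∠ABE = 59°  [Y on ray BE]
3. ∠BAE = 71°  [△AEB]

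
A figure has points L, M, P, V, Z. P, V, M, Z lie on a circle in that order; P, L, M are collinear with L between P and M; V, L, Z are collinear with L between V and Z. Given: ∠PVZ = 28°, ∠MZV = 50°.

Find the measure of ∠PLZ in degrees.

∠PLZ = 78°

1. ∠PMZ = 28°  [same arc PZ]
2. ∠MLZ = 102°  [△MLZ]
3. ∠PLZ = 78°  [linear pair at L on PM]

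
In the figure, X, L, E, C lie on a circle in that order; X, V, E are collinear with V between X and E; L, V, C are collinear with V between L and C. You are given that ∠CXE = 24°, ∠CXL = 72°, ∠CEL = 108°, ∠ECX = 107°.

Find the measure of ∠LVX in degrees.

1. ∠CLE = 24°  [same arc EC]
2. ∠CEX = 49°  [△XEC]
3. ∠ECL = 48°  [△LEC]
4. ∠CLX = 49°  [same arc XC]
5. ∠EXL = 48°  [same arc LE]
6. ∠LVX = 83°  [△XVL]

∠LVX = 83°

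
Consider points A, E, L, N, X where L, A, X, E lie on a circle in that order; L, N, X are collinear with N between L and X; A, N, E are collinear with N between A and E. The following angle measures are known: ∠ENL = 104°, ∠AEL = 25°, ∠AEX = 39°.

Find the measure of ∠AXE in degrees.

1. ∠ANX = 104°  [vertical angles at N]
2. ∠AXL = 25°  [same arc LA]
3. ∠EAX = 51°  [△ANX]
4. ∠AXE = 90°  [△AXE]

∠AXE = 90°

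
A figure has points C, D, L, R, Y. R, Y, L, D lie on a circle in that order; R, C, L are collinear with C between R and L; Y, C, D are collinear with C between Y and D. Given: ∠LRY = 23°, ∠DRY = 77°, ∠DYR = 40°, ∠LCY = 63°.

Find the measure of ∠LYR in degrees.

∠LYR = 94°

1. ∠RDY = 63°  [△RYD]
2. ∠RLY = 63°  [same arc RY]
3. ∠LYR = 94°  [△RYL]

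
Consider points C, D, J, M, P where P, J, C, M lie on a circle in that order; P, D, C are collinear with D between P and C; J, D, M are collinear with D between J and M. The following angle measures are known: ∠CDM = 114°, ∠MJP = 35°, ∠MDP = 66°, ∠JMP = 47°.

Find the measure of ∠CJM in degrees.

∠CJM = 67°

1. ∠CDJ = 66°  [vertical angles at D]
2. ∠JCP = 47°  [same arc PJ]
3. ∠CJM = 67°  [△JDC]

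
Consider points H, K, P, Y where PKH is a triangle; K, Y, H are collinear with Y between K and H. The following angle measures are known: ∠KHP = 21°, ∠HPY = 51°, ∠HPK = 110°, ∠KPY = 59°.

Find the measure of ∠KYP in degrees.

1. ∠PHY = 21°  [Y on ray HK]
2. ∠HYP = 108°  [△PYH]
3. ∠KYP = 72°  [linear pair at Y on KH]

∠KYP = 72°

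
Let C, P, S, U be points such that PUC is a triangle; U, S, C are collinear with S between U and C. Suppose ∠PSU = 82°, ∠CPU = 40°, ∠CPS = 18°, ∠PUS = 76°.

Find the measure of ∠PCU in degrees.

∠PCU = 64°

1. ∠CSP = 98°  [linear pair at S on UC]
2. ∠PCS = 64°  [△PSC]
3. ∠PCU = 64°  [S on ray CU]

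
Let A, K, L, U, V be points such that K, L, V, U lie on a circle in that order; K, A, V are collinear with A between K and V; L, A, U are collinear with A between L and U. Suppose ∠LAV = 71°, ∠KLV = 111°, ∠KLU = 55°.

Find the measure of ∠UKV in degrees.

∠UKV = 56°

1. ∠KUV = 69°  [cyclic KLVU, opposite ∠L+∠U]
2. ∠KVU = 55°  [same arc KU]
3. ∠UKV = 56°  [△KVU]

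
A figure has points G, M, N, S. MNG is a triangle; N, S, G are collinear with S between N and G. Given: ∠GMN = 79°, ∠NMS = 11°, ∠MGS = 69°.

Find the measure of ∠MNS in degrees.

∠MNS = 32°

1. ∠MGN = 69°  [S on ray GN]
2. ∠GNM = 32°  [△MNG]
3. ∠MNS = 32°  [S on ray NG]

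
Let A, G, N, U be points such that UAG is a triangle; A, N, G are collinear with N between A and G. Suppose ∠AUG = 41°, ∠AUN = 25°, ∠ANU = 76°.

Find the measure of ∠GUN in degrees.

1. ∠NAU = 79°  [△UAN]
2. ∠GNU = 104°  [linear pair at N on AG]
3. ∠GAU = 79°  [N on ray AG]
4. ∠AGU = 60°  [△UAG]
5. ∠NGU = 60°  [N on ray GA]
6. ∠GUN = 16°  [△UNG]

∠GUN = 16°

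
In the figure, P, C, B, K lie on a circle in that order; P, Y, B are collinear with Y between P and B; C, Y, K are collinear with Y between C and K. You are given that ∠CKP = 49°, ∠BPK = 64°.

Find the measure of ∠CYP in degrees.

1. ∠CBP = 49°  [same arc PC]
2. ∠BCK = 64°  [same arc BK]
3. ∠BYC = 67°  [△CYB]
4. ∠CYP = 113°  [linear pair at Y on PB]

∠CYP = 113°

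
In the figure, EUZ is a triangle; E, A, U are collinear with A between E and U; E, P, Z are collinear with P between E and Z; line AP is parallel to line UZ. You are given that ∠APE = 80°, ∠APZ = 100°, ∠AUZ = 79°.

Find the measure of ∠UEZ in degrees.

∠UEZ = 21°

1. ∠EZU = 80°  [AP∥UZ, corresponding at P]
2. ∠EUZ = 79°  [A on ray UE]
3. ∠UEZ = 21°  [△EUZ]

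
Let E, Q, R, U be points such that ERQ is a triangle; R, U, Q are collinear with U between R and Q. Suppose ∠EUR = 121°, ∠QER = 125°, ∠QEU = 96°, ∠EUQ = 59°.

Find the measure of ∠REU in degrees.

1. ∠EQU = 25°  [△EUQ]
2. ∠EQR = 25°  [U on ray QR]
3. ∠ERQ = 30°  [△ERQ]
4. ∠ERU = 30°  [U on ray RQ]
5. ∠REU = 29°  [△ERU]

∠REU = 29°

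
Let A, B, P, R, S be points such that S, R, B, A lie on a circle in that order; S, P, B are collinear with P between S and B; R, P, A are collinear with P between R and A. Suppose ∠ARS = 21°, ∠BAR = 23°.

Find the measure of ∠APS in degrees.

1. ∠ABS = 21°  [same arc SA]
2. ∠APB = 136°  [△BPA]
3. ∠APS = 44°  [linear pair at P on SB]

∠APS = 44°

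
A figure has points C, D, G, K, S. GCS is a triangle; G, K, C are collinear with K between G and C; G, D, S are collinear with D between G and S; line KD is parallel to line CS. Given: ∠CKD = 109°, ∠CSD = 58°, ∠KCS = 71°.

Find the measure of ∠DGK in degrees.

∠DGK = 51°

1. ∠CSG = 58°  [D on ray SG]
2. ∠GCS = 71°  [K on ray CG]
3. ∠CGS = 51°  [△GCS]
4. ∠DGK = 51°  [K on GC, D on GS]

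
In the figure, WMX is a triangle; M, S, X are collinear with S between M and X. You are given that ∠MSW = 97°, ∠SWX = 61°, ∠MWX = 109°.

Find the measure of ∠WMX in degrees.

1. ∠WSX = 83°  [linear pair at S on MX]
2. ∠SXW = 36°  [△WSX]
3. ∠MXW = 36°  [S on ray XM]
4. ∠WMX = 35°  [△WMX]

∠WMX = 35°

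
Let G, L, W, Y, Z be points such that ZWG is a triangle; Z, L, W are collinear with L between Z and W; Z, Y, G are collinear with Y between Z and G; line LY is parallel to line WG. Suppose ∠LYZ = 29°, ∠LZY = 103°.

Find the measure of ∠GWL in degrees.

1. ∠YLZ = 48°  [△ZLY]
2. ∠WLY = 132°  [linear pair at L on ZW]
3. ∠GWL = 48°  [LY∥WG, co-interior at W–L]

∠GWL = 48°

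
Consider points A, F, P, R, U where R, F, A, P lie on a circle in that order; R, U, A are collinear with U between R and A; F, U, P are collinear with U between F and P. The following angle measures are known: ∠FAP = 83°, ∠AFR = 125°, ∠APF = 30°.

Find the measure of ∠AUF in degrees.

∠AUF = 88°

1. ∠AFP = 67°  [△FAP]
2. ∠ARF = 30°  [same arc FA]
3. ∠FAR = 25°  [△RFA]
4. ∠AUF = 88°  [△FUA]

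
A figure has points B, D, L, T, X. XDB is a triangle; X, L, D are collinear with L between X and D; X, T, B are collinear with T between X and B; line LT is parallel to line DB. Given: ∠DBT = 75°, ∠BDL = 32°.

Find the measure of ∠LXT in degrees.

1. ∠DBX = 75°  [T on ray BX]
2. ∠BDX = 32°  [L on ray DX]
3. ∠BXD = 73°  [△XDB]
4. ∠LXT = 73°  [L on XD, T on XB]

∠LXT = 73°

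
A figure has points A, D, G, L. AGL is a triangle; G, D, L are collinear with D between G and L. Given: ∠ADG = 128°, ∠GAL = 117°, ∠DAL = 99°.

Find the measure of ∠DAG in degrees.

∠DAG = 18°

1. ∠ADL = 52°  [linear pair at D on GL]
2. ∠ALD = 29°  [△ADL]
3. ∠ALG = 29°  [D on ray LG]
4. ∠AGL = 34°  [△AGL]
5. ∠AGD = 34°  [D on ray GL]
6. ∠DAG = 18°  [△AGD]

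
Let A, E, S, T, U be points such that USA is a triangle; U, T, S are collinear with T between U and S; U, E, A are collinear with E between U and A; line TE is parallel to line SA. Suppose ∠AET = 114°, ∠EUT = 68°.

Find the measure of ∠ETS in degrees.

1. ∠TEU = 66°  [linear pair at E on UA]
2. ∠ETU = 46°  [△UTE]
3. ∠ETS = 134°  [linear pair at T on US]

∠ETS = 134°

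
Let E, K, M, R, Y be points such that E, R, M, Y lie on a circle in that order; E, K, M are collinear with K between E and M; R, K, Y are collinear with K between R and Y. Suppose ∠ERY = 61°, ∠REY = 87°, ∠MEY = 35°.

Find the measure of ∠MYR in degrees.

∠MYR = 52°

1. ∠RMY = 93°  [cyclic ERMY, opposite ∠E+∠M]
2. ∠MRY = 35°  [same arc MY]
3. ∠MYR = 52°  [△RMY]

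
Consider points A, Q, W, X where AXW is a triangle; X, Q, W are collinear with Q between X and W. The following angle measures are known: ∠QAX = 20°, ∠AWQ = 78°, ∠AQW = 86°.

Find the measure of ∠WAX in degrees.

∠WAX = 36°

1. ∠AWX = 78°  [Q on ray WX]
2. ∠AQX = 94°  [linear pair at Q on XW]
3. ∠AXQ = 66°  [△AXQ]
4. ∠AXW = 66°  [Q on ray XW]
5. ∠WAX = 36°  [△AXW]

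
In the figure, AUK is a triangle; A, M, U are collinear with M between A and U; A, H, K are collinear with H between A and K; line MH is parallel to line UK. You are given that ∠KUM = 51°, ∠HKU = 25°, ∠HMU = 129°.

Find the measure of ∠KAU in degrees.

∠KAU = 104°

1. ∠AUK = 51°  [M on ray UA]
2. ∠AKU = 25°  [H on ray KA]
3. ∠KAU = 104°  [△AUK]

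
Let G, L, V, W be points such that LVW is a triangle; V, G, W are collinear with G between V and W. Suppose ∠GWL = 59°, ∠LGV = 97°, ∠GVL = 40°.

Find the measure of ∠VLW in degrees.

∠VLW = 81°

1. ∠LWV = 59°  [G on ray WV]
2. ∠LVW = 40°  [G on ray VW]
3. ∠VLW = 81°  [△LVW]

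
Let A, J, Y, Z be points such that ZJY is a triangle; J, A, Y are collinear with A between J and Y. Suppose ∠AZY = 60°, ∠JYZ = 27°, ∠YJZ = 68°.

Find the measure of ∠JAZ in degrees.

1. ∠AYZ = 27°  [A on ray YJ]
2. ∠YAZ = 93°  [△ZAY]
3. ∠JAZ = 87°  [linear pair at A on JY]

∠JAZ = 87°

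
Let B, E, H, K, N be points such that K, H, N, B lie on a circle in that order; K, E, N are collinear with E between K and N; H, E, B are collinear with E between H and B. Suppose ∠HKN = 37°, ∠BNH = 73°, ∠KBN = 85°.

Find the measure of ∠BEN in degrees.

1. ∠HBN = 37°  [same arc HN]
2. ∠BHN = 70°  [△HNB]
3. ∠BKN = 70°  [same arc NB]
4. ∠BNK = 25°  [△KNB]
5. ∠BEN = 118°  [△NEB]

∠BEN = 118°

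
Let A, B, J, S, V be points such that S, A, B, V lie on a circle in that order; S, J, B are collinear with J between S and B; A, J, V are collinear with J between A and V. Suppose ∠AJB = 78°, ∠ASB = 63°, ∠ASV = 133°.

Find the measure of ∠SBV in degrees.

1. ∠SJV = 78°  [vertical angles at J]
2. ∠AVB = 63°  [same arc AB]
3. ∠BJV = 102°  [linear pair at J on SB]
4. ∠SBV = 15°  [△BJV]

∠SBV = 15°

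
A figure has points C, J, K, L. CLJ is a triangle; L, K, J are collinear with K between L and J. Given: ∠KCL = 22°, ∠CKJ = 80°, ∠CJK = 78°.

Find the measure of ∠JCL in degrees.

1. ∠CKL = 100°  [linear pair at K on LJ]
2. ∠CJL = 78°  [K on ray JL]
3. ∠CLK = 58°  [△CLK]
4. ∠CLJ = 58°  [K on ray LJ]
5. ∠JCL = 44°  [△CLJ]

∠JCL = 44°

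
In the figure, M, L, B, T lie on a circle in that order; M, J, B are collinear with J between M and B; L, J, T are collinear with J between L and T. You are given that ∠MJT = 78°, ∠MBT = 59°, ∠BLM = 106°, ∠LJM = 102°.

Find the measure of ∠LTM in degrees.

∠LTM = 55°

1. ∠BTM = 74°  [cyclic MLBT, opposite ∠L+∠T]
2. ∠BMT = 47°  [△MBT]
3. ∠LTM = 55°  [△MJT]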